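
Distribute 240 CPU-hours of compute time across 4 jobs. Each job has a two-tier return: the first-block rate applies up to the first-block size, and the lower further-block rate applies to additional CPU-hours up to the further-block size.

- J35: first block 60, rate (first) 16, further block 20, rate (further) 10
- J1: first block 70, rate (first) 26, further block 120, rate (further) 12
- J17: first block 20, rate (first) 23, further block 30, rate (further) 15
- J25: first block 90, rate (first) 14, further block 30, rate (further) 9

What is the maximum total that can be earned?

4530

Rank every tier by rate: J1/tier1 26 > J17/tier1 23 > J35/tier1 16 > J17/tier2 15 > J25/tier1 14 > J1/tier2 12 > J35/tier2 10 > J25/tier2 9.
J1/tier1 (26): +70 — 170 left.
Fill J17 tier1 block (20 at 23) — 150 left.
J35/tier1 (16): +60 — 90 left.
Fill J17 tier2 block (30 at 15) — 60 left.
J25 tier1 at 14: only 60 left, fill 60.
Total = 26×70 + 23×20 + 16×60 + 15×30 + 14×60 = 4530.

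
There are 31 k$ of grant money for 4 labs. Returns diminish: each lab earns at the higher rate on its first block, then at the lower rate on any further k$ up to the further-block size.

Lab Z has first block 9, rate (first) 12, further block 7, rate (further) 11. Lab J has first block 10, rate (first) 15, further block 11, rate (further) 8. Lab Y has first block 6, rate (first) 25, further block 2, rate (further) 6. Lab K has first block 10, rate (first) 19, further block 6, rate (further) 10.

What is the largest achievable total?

Rank every tier by rate: Lab Y/tier1 25 > Lab K/tier1 19 > Lab J/tier1 15 > Lab Z/tier1 12 > Lab Z/tier2 11 > Lab K/tier2 10 > Lab J/tier2 8 > Lab Y/tier2 6.
Lab Y/tier1 (25): +6 — 25 left.
Lab K/tier1 (19): +10 — 15 left.
Lab J tier1 at 15: fill all 10 — 5 left.
5 remain; put them into Lab Z tier1 at 12.
Total = 25×6 + 19×10 + 15×10 + 12×5 = 550.

550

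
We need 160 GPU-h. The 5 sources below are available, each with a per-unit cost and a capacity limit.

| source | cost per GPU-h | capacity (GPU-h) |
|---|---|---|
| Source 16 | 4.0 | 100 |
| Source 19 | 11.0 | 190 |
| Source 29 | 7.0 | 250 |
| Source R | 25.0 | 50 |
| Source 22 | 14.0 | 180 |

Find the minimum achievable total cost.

Cheapest first:
Source 16 (4.0): use full 100 — 60 GPU-h to go.
Source 29 (7.0): take the remaining 60 — done.
Source 19, Source 22, Source R: unused.
Cost = 100×4.0 + 60×7.0 = 820.

820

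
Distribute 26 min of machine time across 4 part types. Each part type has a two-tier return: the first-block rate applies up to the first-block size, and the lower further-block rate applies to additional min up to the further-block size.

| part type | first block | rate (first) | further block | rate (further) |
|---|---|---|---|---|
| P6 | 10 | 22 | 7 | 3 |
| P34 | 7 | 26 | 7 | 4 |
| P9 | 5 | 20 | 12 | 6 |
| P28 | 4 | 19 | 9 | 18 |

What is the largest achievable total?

Rank every tier by rate: P34/first 26 > P6/first 22 > P9/first 20 > P28/first 19 > P28/second 18 > P9/second 6 > P34/second 4 > P6/second 3.
P34/first (26): +7 → 19 left.
P6/first (22): +10 → 9 left.
Fill P9 first block (5 at 20) → 4 left.
Fill P28 first block (4 at 19) → 0 left.
Total = 26×7 + 22×10 + 20×5 + 19×4 = 578.

578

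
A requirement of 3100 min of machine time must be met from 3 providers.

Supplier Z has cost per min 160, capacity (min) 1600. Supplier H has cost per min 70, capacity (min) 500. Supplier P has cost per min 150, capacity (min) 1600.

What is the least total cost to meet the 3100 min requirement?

Cheapest first:
Supplier H (70): use full 500 — 2600 min to go.
Take 1600 from Supplier P at 150 — need 1000 more.
Take 1000 from Supplier Z at 160 to finish.
Cost = 500×70 + 1600×150 + 1000×160 = 435000.

435000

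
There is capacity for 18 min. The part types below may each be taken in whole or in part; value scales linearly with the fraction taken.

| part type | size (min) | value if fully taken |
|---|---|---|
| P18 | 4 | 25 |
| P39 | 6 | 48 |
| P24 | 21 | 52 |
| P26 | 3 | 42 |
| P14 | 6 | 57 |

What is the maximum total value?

Best value per unit of size first: P26 42/3≈14, P14 57/6≈9.5, P39 48/6≈8, P18 25/4≈6.25, P24 52/21≈2.48.
P26: take in full, 3 min for value 42 — 15 left.
Take all of P14 (6 min, value 57) — 9 min left.
Take all of P39 (6 min, value 48) — 3 min left.
Only 3 min remain; take 3/4 of P18 for value 25×3/4 = 18.75.
Total value = 165.75.

165.75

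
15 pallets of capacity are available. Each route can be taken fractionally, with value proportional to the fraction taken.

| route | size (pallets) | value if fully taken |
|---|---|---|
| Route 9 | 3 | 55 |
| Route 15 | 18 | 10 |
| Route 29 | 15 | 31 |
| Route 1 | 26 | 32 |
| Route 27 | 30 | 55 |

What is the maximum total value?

79.8

Best value per unit of size first: Route 9 55/3≈18.3, Route 29 31/15≈2.07, Route 27 55/30≈1.83, Route 1 32/26≈1.23, Route 15 10/18≈0.556.
All 3 pallets of Route 9 fit (value 55) → 12 remain.
Only 12 pallets remain; take 12/15 of Route 29 for value 31×12/15 = 24.8.
Total value = 79.8.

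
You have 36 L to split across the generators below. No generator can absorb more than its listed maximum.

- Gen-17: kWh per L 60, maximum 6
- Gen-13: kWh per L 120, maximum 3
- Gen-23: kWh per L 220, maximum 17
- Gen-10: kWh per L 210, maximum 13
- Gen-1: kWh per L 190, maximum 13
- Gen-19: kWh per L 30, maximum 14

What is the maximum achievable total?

Highest kWh per L first: Gen-23 220 > Gen-10 210 > Gen-1 190 > Gen-13 120 > Gen-17 60 > Gen-19 30.
Gen-23: +17 to 17 (cap) ; 19 left.
Gen-10 takes 13 to reach its cap of 13 ; 6 left.
Only 6 left; Gen-1 takes them to reach 6.
Total = 220×17 + 210×13 + 190×6 = 7610.

7610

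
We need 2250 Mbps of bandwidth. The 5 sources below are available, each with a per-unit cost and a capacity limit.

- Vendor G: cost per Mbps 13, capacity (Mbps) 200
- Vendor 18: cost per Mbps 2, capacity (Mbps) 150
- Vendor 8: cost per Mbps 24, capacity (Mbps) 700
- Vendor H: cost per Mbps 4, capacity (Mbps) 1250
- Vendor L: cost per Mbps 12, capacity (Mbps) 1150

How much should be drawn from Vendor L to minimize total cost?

850

Fill from the cheapest source first.
Take 150 from Vendor 18 at 2 ; need 2100 more.
Vendor H at 4: take all 1250 Mbps ; 850 still needed.
Take 850 from Vendor L at 12 to finish.
Vendor G, Vendor 8: unused.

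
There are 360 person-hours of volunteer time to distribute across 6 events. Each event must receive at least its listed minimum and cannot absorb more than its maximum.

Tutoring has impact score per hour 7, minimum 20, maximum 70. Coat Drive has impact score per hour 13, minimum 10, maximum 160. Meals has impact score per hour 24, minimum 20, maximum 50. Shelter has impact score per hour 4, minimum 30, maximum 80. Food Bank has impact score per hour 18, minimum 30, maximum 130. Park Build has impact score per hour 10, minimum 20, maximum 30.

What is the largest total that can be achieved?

5430

Meeting every minimum uses 20+10+20+30+30+20 = 130 person-hours, leaving 230.
Order the events by impact score per hour: Meals 24 > Food Bank 18 > Coat Drive 13 > Park Build 10 > Tutoring 7 > Shelter 4.
Meals: +30 to 50 (cap) ; 200 left.
Give Food Bank 100 more to hit its cap of 130 ; 100 left.
Coat Drive has room for 150 more but only 100 remain, so it gets 110.
Total = 7×20 + 13×110 + 24×50 + 4×30 + 18×130 + 10×20 = 5430.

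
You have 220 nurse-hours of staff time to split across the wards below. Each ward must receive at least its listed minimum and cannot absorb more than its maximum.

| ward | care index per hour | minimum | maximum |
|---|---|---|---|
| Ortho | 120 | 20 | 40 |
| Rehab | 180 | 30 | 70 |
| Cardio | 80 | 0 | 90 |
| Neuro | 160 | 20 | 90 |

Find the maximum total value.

Meeting every minimum uses 20+30+0+20 = 70 nurse-hours, leaving 150.
Rank by care index per hour: Rehab 180 > Neuro 160 > Ortho 120 > Cardio 80.
Give Rehab 40 more to hit its cap of 70 ; 110 left.
Give Neuro 70 more to hit its cap of 90 ; 40 left.
Ortho takes 20 more to reach its cap of 40 ; 20 left.
Only 20 left; Cardio takes them to reach 20.
Total = 120×40 + 180×70 + 80×20 + 160×90 = 33400.

33400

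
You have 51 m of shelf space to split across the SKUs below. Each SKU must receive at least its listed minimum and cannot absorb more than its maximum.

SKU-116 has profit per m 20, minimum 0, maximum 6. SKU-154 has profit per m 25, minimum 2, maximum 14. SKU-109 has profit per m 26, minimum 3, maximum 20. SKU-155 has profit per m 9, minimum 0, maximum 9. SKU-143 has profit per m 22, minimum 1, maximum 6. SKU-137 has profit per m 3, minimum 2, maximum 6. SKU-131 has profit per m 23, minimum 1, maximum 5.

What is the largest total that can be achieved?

Meeting every minimum uses 0+2+3+0+1+2+1 = 9 m, leaving 42.
Highest profit per m first: SKU-109 26 > SKU-154 25 > SKU-131 23 > SKU-143 22 > SKU-116 20 > SKU-155 9 > SKU-137 3.
SKU-109: +17 to 20 (cap) ; 25 left.
SKU-154 takes 12 more to reach its cap of 14 ; 13 left.
Give SKU-131 4 more to hit its cap of 5 ; 9 left.
Give SKU-143 5 more to hit its cap of 6 ; 4 left.
Only 4 left; SKU-116 takes them to reach 4.
Total = 20×4 + 25×14 + 26×20 + 22×6 + 3×2 + 23×5 = 1203.

1203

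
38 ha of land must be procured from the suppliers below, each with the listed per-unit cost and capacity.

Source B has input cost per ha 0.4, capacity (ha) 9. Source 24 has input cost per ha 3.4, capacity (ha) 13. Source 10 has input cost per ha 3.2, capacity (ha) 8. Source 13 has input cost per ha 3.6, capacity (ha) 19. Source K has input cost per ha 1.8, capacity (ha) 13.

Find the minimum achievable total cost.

79.8

Use suppliers in increasing cost order.
Source B at 0.4: take all 9 ha — 29 still needed.
Source K at 1.8: take all 13 ha — 16 still needed.
Source 10 (3.2): use full 8 — 8 ha to go.
Source 24 (3.4): take the remaining 8 — done.
Source 13: unused.
Cost = 9×0.4 + 13×1.8 + 8×3.2 + 8×3.4 = 79.8.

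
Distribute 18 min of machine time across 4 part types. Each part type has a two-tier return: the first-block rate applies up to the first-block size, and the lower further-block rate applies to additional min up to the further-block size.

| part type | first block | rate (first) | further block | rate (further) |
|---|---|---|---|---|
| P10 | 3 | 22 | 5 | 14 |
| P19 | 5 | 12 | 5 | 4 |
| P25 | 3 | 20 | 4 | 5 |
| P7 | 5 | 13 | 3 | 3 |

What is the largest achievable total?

Rank every tier by rate: P10/T1 22 > P25/T1 20 > P10/T2 14 > P7/T1 13 > P19/T1 12 > P25/T2 5 > P19/T2 4 > P7/T2 3.
P10/T1 (22): +3 ; 15 left.
Fill P25 T1 block (3 at 20) ; 12 left.
P10 T2 at 14: fill all 5 ; 7 left.
Fill P7 T1 block (5 at 13) ; 2 left.
P19/T1: +2 of 5 at 12; pool empty.
Total = 22×3 + 20×3 + 14×5 + 13×5 + 12×2 = 285.

285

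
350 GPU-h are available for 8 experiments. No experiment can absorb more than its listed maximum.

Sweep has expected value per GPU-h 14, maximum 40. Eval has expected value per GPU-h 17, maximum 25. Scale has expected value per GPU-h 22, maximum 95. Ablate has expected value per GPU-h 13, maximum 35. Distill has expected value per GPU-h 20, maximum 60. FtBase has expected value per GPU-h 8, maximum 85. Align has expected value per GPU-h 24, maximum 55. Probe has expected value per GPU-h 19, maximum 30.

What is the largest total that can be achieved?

6700

Rank by expected value per GPU-h: Align 24 > Scale 22 > Distill 20 > Probe 19 > Eval 17 > Sweep 14 > Ablate 13 > FtBase 8.
Give Align 55 to hit its cap of 55 → 295 left.
Give Scale 95 to hit its cap of 95 → 200 left.
Give Distill 60 to hit its cap of 60 → 140 left.
Give Probe 30 to hit its cap of 30 → 110 left.
Eval takes 25 to reach its cap of 25 → 85 left.
Sweep: +40 to 40 (cap) → 45 left.
Ablate: +35 to 35 (cap) → 10 left.
FtBase: +10 (room for 85) → 10. Pool exhausted.
Total = 14×40 + 17×25 + 22×95 + 13×35 + 20×60 + 8×10 + 24×55 + 19×30 = 6700.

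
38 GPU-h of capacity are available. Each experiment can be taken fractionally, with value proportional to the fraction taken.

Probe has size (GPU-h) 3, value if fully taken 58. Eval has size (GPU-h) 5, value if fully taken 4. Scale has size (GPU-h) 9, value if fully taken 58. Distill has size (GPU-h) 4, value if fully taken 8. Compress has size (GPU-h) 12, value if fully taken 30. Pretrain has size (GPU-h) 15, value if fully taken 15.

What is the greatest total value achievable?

Best value per unit of size first: Probe 58/3≈19.3, Scale 58/9≈6.44, Compress 30/12≈2.5, Distill 8/4≈2, Pretrain 15/15≈1, Eval 4/5≈0.8.
All 3 GPU-h of Probe fit (value 58) ; 35 remain.
Take all of Scale (9 GPU-h, value 58) ; 26 GPU-h left.
Take all of Compress (12 GPU-h, value 30) ; 14 GPU-h left.
Take all of Distill (4 GPU-h, value 8) ; 10 GPU-h left.
10 GPU-h left: a 10/15 share of Pretrain gives 15×10/15 = 10.
Total value = 164.

164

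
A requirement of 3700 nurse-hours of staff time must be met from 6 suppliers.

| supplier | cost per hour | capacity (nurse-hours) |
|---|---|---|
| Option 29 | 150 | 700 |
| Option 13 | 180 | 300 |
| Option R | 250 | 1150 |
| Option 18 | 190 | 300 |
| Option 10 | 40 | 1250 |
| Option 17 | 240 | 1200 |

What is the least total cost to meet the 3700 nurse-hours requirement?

542000

Cheapest first:
Option 10 (40): use full 1250 ; 2450 nurse-hours to go.
Option 29 (150): use full 700 ; 1750 nurse-hours to go.
Option 13 at 180: take all 300 nurse-hours ; 1450 still needed.
Option 18 (190): use full 300 ; 1150 nurse-hours to go.
Take 1150 from Option 17 at 240 to finish.
Option R: unused.
Cost = 1250×40 + 700×150 + 300×180 + 300×190 + 1150×240 = 542000.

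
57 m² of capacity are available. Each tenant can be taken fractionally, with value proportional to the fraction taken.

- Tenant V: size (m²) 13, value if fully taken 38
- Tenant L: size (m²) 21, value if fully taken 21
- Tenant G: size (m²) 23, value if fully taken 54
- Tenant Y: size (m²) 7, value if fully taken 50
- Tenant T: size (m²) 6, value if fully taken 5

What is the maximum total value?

Sort by value density: Tenant Y 50/7≈7.14, Tenant V 38/13≈2.92, Tenant G 54/23≈2.35, Tenant L 21/21≈1, Tenant T 5/6≈0.833.
Take all of Tenant Y (7 m², value 50) → 50 m² left.
All 13 m² of Tenant V fit (value 38) → 37 remain.
Tenant G: take in full, 23 m² for value 54 → 14 left.
Only 14 m² remain; take 14/21 of Tenant L for value 21×14/21 = 14.
Total value = 156.

156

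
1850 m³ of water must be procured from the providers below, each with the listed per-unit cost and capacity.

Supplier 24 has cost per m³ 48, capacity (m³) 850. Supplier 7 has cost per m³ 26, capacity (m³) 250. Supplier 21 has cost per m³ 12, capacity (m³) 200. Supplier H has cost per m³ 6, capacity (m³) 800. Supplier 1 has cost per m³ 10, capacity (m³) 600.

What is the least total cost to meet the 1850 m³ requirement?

Cheapest first:
Supplier H at 6: take all 800 m³ → 1050 still needed.
Take 600 from Supplier 1 at 10 → need 450 more.
Take 200 from Supplier 21 at 12 → need 250 more.
Take 250 from Supplier 7 at 26 → need 0 more.
Supplier 24: unused.
Cost = 800×6 + 600×10 + 200×12 + 250×26 = 19700.

19700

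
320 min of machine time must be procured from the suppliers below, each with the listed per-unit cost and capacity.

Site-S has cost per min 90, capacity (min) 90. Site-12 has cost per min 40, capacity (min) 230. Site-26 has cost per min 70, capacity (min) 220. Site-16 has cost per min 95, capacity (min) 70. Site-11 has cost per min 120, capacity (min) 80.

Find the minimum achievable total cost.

Cheapest first:
Site-12 at 40: take all 230 min → 90 still needed.
Take 90 from Site-26 at 70 to finish.
Site-S, Site-16, Site-11: unused.
Cost = 230×40 + 90×70 = 15500.

15500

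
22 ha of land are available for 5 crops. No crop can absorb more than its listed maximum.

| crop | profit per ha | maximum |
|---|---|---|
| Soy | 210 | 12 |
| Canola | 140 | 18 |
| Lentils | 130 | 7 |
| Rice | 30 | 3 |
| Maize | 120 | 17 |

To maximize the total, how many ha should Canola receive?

10

Rank by profit per ha: Soy 210 > Canola 140 > Lentils 130 > Maize 120 > Rice 30.
Soy: +12 to 12 (cap) — 10 left.
Only 10 left; Canola takes them to reach 10.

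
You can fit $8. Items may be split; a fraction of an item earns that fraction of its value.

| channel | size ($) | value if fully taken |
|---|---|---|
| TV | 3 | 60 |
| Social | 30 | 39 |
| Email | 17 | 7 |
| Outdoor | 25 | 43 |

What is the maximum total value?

Rank by value-to-size ratio: TV 60/3≈20, Outdoor 43/25≈1.72, Social 39/30≈1.3, Email 7/17≈0.412.
Take all of TV (3 $, value 60) ; 5 $ left.
5 $ left: a 5/25 share of Outdoor gives 43×5/25 = 8.6.
Total value = 68.6.

68.6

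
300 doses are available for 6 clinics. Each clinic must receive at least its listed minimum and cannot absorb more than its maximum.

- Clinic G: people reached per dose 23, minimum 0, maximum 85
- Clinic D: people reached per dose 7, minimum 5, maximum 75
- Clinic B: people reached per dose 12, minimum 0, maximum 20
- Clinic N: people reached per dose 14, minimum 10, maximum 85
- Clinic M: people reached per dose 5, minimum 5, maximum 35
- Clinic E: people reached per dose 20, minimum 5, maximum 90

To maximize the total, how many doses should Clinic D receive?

Meeting every minimum uses 0+5+0+10+5+5 = 25 doses, leaving 275.
Order the clinics by people reached per dose: Clinic G 23 > Clinic E 20 > Clinic N 14 > Clinic B 12 > Clinic D 7 > Clinic M 5.
Give Clinic G 85 more to hit its cap of 85 — 190 left.
Clinic E: +85 to 90 (cap) — 105 left.
Give Clinic N 75 more to hit its cap of 85 — 30 left.
Clinic B takes 20 more to reach its cap of 20 — 10 left.
Only 10 left; Clinic D takes them to reach 15.

15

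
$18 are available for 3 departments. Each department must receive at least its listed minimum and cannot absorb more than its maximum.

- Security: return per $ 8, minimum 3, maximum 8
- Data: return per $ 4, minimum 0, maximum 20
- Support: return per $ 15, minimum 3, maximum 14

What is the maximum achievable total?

242

Meeting every minimum uses 3+0+3 = 6 $, leaving 12.
Rank by return per $: Support 15 > Security 8 > Data 4.
Support: +11 to 14 (cap) → 1 left.
Security: +1 (room for 5) → 4. Pool exhausted.
Total = 8×4 + 15×14 = 242.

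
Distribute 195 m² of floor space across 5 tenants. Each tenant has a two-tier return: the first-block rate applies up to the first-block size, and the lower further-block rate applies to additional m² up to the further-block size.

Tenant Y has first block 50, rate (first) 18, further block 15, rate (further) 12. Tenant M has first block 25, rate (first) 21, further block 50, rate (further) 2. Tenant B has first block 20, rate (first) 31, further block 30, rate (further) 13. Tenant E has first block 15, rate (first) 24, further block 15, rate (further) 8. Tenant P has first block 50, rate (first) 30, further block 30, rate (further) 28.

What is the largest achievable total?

Rank every tier by rate: Tenant B/T1 31 > Tenant P/T1 30 > Tenant P/T2 28 > Tenant E/T1 24 > Tenant M/T1 21 > Tenant Y/T1 18 > Tenant B/T2 13 > Tenant Y/T2 12 > Tenant E/T2 8 > Tenant M/T2 2.
Tenant B T1 at 31: fill all 20 — 175 left.
Tenant P/T1 (30): +50 — 125 left.
Tenant P/T2 (28): +30 — 95 left.
Fill Tenant E T1 block (15 at 24) — 80 left.
Fill Tenant M T1 block (25 at 21) — 55 left.
Fill Tenant Y T1 block (50 at 18) — 5 left.
5 remain; put them into Tenant B T2 at 13.
Total = 31×20 + 30×50 + 28×30 + 24×15 + 21×25 + 18×50 + 13×5 = 4810.

4810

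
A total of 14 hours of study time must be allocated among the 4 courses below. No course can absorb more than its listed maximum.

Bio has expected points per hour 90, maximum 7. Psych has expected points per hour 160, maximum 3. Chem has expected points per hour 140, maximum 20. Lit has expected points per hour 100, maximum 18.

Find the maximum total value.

Rank by expected points per hour: Psych 160 > Chem 140 > Lit 100 > Bio 90.
Give Psych 3 to hit its cap of 3 — 11 left.
Chem has room for 20 but only 11 remain, so it gets 11.
Total = 160×3 + 140×11 = 2020.

2020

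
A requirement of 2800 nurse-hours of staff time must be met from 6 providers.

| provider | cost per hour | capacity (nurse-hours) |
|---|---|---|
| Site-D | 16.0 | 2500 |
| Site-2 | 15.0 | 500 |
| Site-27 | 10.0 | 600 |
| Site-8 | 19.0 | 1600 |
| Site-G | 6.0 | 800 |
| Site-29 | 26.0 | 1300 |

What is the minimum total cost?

32700

Cheapest first:
Site-G at 6.0: take all 800 nurse-hours → 2000 still needed.
Site-27 (10.0): use full 600 → 1400 nurse-hours to go.
Take 500 from Site-2 at 15.0 → need 900 more.
Take 900 from Site-D at 16.0 to finish.
Site-8, Site-29: unused.
Cost = 800×6.0 + 600×10.0 + 500×15.0 + 900×16.0 = 32700.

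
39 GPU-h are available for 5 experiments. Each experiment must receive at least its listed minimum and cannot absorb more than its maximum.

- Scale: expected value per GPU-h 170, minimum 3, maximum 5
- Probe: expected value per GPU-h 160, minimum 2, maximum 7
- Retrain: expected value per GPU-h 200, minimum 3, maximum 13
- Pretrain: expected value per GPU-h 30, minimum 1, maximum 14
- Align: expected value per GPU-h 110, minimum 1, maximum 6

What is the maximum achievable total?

Meeting every minimum uses 3+2+3+1+1 = 10 GPU-h, leaving 29.
Order the experiments by expected value per GPU-h: Retrain 200 > Scale 170 > Probe 160 > Align 110 > Pretrain 30.
Retrain takes 10 more to reach its cap of 13 → 19 left.
Scale: +2 to 5 (cap) → 17 left.
Probe takes 5 more to reach its cap of 7 → 12 left.
Align: +5 to 6 (cap) → 7 left.
Pretrain: +7 (room for 13) → 8. Pool exhausted.
Total = 170×5 + 160×7 + 200×13 + 30×8 + 110×6 = 5470.

5470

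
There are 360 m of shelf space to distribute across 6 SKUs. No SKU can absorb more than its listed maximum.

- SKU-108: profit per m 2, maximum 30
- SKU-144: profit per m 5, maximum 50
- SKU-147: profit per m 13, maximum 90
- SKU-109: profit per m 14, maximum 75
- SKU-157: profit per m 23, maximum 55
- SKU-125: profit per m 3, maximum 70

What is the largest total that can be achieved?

3985

Highest profit per m first: SKU-157 23 > SKU-109 14 > SKU-147 13 > SKU-144 5 > SKU-125 3 > SKU-108 2.
Give SKU-157 55 to hit its cap of 55 → 305 left.
Give SKU-109 75 to hit its cap of 75 → 230 left.
Give SKU-147 90 to hit its cap of 90 → 140 left.
SKU-144 takes 50 to reach its cap of 50 → 90 left.
SKU-125: +70 to 70 (cap) → 20 left.
Only 20 left; SKU-108 takes them to reach 20.
Total = 2×20 + 5×50 + 13×90 + 14×75 + 23×55 + 3×70 = 3985.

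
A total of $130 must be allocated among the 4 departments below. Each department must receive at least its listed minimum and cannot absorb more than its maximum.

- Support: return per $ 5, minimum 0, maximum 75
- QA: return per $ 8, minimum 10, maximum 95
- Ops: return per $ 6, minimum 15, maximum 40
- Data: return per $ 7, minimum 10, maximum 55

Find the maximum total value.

Meeting every minimum uses 0+10+15+10 = 35 $, leaving 95.
Highest return per $ first: QA 8 > Data 7 > Ops 6 > Support 5.
Give QA 85 more to hit its cap of 95 ; 10 left.
Only 10 left; Data takes them to reach 20.
Total = 8×95 + 6×15 + 7×20 = 990.

990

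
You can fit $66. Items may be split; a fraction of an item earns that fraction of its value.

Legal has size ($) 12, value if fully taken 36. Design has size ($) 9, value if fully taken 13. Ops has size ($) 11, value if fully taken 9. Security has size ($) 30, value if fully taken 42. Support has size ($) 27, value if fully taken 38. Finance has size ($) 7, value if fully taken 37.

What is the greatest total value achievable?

139.4

Rank by value-to-size ratio: Finance 37/7≈5.29, Legal 36/12≈3, Design 13/9≈1.44, Support 38/27≈1.41, Security 42/30≈1.4, Ops 9/11≈0.818.
Finance: take in full, 7 $ for value 37 → 59 left.
All 12 $ of Legal fit (value 36) → 47 remain.
All 9 $ of Design fit (value 13) → 38 remain.
Support: take in full, 27 $ for value 38 → 11 left.
Only 11 $ remain; take 11/30 of Security for value 42×11/30 = 15.4.
Total value = 139.4.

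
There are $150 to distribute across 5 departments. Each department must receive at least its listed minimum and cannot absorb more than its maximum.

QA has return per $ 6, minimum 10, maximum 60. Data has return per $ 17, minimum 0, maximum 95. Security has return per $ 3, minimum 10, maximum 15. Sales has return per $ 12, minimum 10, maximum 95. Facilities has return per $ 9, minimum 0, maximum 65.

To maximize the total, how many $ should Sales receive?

Meeting every minimum uses 10+0+10+10+0 = 30 $, leaving 120.
Order the departments by return per $: Data 17 > Sales 12 > Facilities 9 > QA 6 > Security 3.
Give Data 95 more to hit its cap of 95 ; 25 left.
Sales has room for 85 more but only 25 remain, so it gets 35.

35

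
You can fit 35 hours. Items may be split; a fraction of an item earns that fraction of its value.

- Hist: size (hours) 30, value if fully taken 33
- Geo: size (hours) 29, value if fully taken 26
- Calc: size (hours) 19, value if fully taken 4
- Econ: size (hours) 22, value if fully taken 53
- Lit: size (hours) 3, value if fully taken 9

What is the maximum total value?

73

Best value per unit of size first: Lit 9/3≈3, Econ 53/22≈2.41, Hist 33/30≈1.1, Geo 26/29≈0.897, Calc 4/19≈0.211.
Take all of Lit (3 hours, value 9) → 32 hours left.
Econ: take in full, 22 hours for value 53 → 10 left.
Fill the last 10 hours with part of Hist: 10/30 of it earns 11.
Total value = 73.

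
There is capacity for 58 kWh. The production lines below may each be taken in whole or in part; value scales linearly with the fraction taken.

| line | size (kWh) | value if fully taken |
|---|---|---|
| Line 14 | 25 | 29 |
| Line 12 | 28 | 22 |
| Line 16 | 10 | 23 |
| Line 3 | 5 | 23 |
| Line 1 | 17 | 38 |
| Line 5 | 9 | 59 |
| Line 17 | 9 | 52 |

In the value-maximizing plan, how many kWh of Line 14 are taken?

8

Rank by value-to-size ratio: Line 5 59/9≈6.56, Line 17 52/9≈5.78, Line 3 23/5≈4.6, Line 16 23/10≈2.3, Line 1 38/17≈2.24, Line 14 29/25≈1.16, Line 12 22/28≈0.786.
All 9 kWh of Line 5 fit (value 59) → 49 remain.
All 9 kWh of Line 17 fit (value 52) → 40 remain.
All 5 kWh of Line 3 fit (value 23) → 35 remain.
Line 16: take in full, 10 kWh for value 23 → 25 left.
Line 1: take in full, 17 kWh for value 38 → 8 left.
Only 8 kWh remain; take 8/25 of Line 14 for value 29×8/25 = 9.28.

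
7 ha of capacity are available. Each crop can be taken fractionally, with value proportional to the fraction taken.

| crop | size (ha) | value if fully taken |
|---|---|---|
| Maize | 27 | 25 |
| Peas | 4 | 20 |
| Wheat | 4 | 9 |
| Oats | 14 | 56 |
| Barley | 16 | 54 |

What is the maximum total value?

Best value per unit of size first: Peas 20/4≈5, Oats 56/14≈4, Barley 54/16≈3.38, Wheat 9/4≈2.25, Maize 25/27≈0.926.
Take all of Peas (4 ha, value 20) ; 3 ha left.
3 ha left: a 3/14 share of Oats gives 56×3/14 = 12.
Total value = 32.

32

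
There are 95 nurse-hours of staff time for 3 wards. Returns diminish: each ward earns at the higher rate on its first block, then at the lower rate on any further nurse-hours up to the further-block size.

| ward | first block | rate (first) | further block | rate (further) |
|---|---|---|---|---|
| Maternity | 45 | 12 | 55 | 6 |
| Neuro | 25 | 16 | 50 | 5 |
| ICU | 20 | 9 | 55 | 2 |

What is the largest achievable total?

1150

Rank every tier by rate: Neuro/tier1 16 > Maternity/tier1 12 > ICU/tier1 9 > Maternity/tier2 6 > Neuro/tier2 5 > ICU/tier2 2.
Neuro/tier1 (16): +25 → 70 left.
Maternity/tier1 (12): +45 → 25 left.
ICU/tier1 (9): +20 → 5 left.
Maternity/tier2: +5 of 55 at 6; pool empty.
Total = 16×25 + 12×45 + 9×20 + 6×5 = 1150.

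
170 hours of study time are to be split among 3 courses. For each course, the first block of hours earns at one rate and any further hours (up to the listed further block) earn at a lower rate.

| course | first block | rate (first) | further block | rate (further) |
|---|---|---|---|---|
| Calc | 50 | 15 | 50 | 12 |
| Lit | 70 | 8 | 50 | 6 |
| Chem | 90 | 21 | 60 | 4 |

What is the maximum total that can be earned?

3000

Order all 6 blocks by rate: Chem/T1 21 > Calc/T1 15 > Calc/T2 12 > Lit/T1 8 > Lit/T2 6 > Chem/T2 4.
Chem/T1 (21): +90 → 80 left.
Calc T1 at 15: fill all 50 → 30 left.
30 remain; put them into Calc T2 at 12.
Total = 21×90 + 15×50 + 12×30 = 3000.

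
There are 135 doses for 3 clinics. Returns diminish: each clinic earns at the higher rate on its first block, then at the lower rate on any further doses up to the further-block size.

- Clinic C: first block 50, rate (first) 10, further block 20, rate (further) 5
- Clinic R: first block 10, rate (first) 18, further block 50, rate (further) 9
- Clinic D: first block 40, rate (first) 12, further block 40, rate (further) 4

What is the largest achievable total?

1475

Order all 6 blocks by rate: Clinic R/tier1 18 > Clinic D/tier1 12 > Clinic C/tier1 10 > Clinic R/tier2 9 > Clinic C/tier2 5 > Clinic D/tier2 4.
Fill Clinic R tier1 block (10 at 18) → 125 left.
Fill Clinic D tier1 block (40 at 12) → 85 left.
Clinic C tier1 at 10: fill all 50 → 35 left.
Clinic R/tier2: +35 of 50 at 9; pool empty.
Total = 18×10 + 12×40 + 10×50 + 9×35 = 1475.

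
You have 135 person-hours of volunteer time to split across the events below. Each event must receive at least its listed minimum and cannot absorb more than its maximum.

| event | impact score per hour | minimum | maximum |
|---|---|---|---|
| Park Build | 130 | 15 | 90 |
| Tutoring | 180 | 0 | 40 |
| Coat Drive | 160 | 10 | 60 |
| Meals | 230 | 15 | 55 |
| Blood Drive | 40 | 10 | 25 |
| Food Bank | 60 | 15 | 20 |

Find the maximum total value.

Meeting every minimum uses 15+0+10+15+10+15 = 65 person-hours, leaving 70.
Rank by impact score per hour: Meals 230 > Tutoring 180 > Coat Drive 160 > Park Build 130 > Food Bank 60 > Blood Drive 40.
Give Meals 40 more to hit its cap of 55 → 30 left.
Tutoring: +30 (room for 40) → 30. Pool exhausted.
Total = 130×15 + 180×30 + 160×10 + 230×55 + 40×10 + 60×15 = 22900.

22900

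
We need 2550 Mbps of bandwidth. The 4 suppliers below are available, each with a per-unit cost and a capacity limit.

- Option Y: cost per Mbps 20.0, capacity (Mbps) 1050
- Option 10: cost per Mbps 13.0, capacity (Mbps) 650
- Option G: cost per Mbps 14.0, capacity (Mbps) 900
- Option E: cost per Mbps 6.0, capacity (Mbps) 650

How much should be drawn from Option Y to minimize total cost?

350

Fill from the cheapest supplier first.
Take 650 from Option E at 6.0 ; need 1900 more.
Take 650 from Option 10 at 13.0 ; need 1250 more.
Option G (14.0): use full 900 ; 350 Mbps to go.
Option Y at 20.0: take 350 of its 1050 ; requirement met.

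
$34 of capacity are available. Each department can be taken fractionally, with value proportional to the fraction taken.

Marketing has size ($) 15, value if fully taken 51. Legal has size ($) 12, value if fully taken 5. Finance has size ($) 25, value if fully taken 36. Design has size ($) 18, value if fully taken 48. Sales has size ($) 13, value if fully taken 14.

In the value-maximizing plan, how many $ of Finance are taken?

Sort by value density: Marketing 51/15≈3.4, Design 48/18≈2.67, Finance 36/25≈1.44, Sales 14/13≈1.08, Legal 5/12≈0.417.
Take all of Marketing (15 $, value 51) — 19 $ left.
Take all of Design (18 $, value 48) — 1 $ left.
Fill the last 1 $ with part of Finance: 1/25 of it earns 1.44.

1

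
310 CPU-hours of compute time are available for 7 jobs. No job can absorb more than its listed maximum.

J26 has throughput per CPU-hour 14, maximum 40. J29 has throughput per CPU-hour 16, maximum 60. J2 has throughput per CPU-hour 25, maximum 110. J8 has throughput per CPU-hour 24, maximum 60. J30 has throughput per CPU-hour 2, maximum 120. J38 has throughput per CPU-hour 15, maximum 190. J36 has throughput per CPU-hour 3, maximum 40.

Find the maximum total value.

Highest throughput per CPU-hour first: J2 25 > J8 24 > J29 16 > J38 15 > J26 14 > J36 3 > J30 2.
J2: +110 to 110 (cap) ; 200 left.
J8 takes 60 to reach its cap of 60 ; 140 left.
J29 takes 60 to reach its cap of 60 ; 80 left.
J38 has room for 190 but only 80 remain, so it gets 80.
Total = 16×60 + 25×110 + 24×60 + 15×80 = 6350.

6350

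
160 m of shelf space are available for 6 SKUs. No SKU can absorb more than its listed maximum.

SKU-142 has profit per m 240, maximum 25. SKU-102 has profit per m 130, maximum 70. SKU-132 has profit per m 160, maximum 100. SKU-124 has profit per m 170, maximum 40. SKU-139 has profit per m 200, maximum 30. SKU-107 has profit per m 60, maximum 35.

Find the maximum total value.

29200

Highest profit per m first: SKU-142 240 > SKU-139 200 > SKU-124 170 > SKU-132 160 > SKU-102 130 > SKU-107 60.
Give SKU-142 25 to hit its cap of 25 → 135 left.
SKU-139 takes 30 to reach its cap of 30 → 105 left.
SKU-124 takes 40 to reach its cap of 40 → 65 left.
Only 65 left; SKU-132 takes them to reach 65.
Total = 240×25 + 160×65 + 170×40 + 200×30 = 29200.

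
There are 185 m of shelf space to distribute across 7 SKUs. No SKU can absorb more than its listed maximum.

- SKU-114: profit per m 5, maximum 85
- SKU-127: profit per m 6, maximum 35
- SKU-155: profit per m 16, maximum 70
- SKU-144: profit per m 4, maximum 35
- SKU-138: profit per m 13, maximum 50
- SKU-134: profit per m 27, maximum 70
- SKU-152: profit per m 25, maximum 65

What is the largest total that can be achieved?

Order the SKUs by profit per m: SKU-134 27 > SKU-152 25 > SKU-155 16 > SKU-138 13 > SKU-127 6 > SKU-114 5 > SKU-144 4.
SKU-134: +70 to 70 (cap) — 115 left.
Give SKU-152 65 to hit its cap of 65 — 50 left.
SKU-155: +50 (room for 70) → 50. Pool exhausted.
Total = 16×50 + 27×70 + 25×65 = 4315.

4315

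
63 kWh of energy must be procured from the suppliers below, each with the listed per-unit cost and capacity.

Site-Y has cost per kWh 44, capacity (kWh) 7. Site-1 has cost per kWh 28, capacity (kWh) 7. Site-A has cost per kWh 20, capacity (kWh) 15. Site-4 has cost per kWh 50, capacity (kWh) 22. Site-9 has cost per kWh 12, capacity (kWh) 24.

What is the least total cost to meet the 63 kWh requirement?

Fill from the cheapest supplier first.
Site-9 (12): use full 24 — 39 kWh to go.
Site-A (20): use full 15 — 24 kWh to go.
Take 7 from Site-1 at 28 — need 17 more.
Site-Y at 44: take all 7 kWh — 10 still needed.
Site-4 at 50: take 10 of its 22 — requirement met.
Cost = 24×12 + 15×20 + 7×28 + 7×44 + 10×50 = 1592.

1592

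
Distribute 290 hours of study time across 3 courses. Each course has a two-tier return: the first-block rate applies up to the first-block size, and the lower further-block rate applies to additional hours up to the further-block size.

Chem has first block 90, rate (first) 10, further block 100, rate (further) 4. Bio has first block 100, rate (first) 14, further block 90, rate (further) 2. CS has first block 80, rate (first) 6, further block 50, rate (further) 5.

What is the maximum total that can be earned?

2880

Order all 6 blocks by rate: Bio/first 14 > Chem/first 10 > CS/first 6 > CS/second 5 > Chem/second 4 > Bio/second 2.
Bio first at 14: fill all 100 → 190 left.
Fill Chem first block (90 at 10) → 100 left.
Fill CS first block (80 at 6) → 20 left.
CS/second: +20 of 50 at 5; pool empty.
Total = 14×100 + 10×90 + 6×80 + 5×20 = 2880.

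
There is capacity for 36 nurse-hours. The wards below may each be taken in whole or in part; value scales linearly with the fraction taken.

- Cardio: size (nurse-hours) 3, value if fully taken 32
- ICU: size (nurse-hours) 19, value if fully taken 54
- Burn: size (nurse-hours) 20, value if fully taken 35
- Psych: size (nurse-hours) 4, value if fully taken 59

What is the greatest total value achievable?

162.5

Rank by value-to-size ratio: Psych 59/4≈14.8, Cardio 32/3≈10.7, ICU 54/19≈2.84, Burn 35/20≈1.75.
Psych: take in full, 4 nurse-hours for value 59 → 32 left.
Cardio: take in full, 3 nurse-hours for value 32 → 29 left.
Take all of ICU (19 nurse-hours, value 54) → 10 nurse-hours left.
Only 10 nurse-hours remain; take 10/20 of Burn for value 35×10/20 = 17.5.
Total value = 162.5.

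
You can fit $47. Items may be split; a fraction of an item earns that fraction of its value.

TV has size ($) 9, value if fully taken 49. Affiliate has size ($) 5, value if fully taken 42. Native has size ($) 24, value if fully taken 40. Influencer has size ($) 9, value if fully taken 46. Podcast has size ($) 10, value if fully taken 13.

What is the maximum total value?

Best value per unit of size first: Affiliate 42/5≈8.4, TV 49/9≈5.44, Influencer 46/9≈5.11, Native 40/24≈1.67, Podcast 13/10≈1.3.
Affiliate: take in full, 5 $ for value 42 → 42 left.
Take all of TV (9 $, value 49) → 33 $ left.
All 9 $ of Influencer fit (value 46) → 24 remain.
All 24 $ of Native fit (value 40) → 0 remain.
Total value = 177.

177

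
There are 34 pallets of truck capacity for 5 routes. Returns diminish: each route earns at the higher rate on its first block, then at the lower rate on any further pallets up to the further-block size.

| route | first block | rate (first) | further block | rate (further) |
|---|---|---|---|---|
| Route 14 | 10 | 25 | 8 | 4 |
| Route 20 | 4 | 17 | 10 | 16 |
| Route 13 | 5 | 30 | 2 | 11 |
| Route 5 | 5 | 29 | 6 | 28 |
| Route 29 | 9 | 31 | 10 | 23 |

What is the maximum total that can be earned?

967

Order all 10 blocks by rate: Route 29/T1 31 > Route 13/T1 30 > Route 5/T1 29 > Route 5/T2 28 > Route 14/T1 25 > Route 29/T2 23 > Route 20/T1 17 > Route 20/T2 16 > Route 13/T2 11 > Route 14/T2 4.
Route 29/T1 (31): +9 ; 25 left.
Route 13/T1 (30): +5 ; 20 left.
Route 5/T1 (29): +5 ; 15 left.
Route 5 T2 at 28: fill all 6 ; 9 left.
9 remain; put them into Route 14 T1 at 25.
Total = 31×9 + 30×5 + 29×5 + 28×6 + 25×9 = 967.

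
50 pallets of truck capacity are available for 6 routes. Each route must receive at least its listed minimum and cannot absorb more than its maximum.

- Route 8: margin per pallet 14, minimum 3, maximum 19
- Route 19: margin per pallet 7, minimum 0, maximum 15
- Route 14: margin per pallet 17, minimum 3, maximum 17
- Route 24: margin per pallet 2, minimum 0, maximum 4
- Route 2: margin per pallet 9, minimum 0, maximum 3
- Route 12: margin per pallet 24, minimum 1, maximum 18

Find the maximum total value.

Meeting every minimum uses 3+0+3+0+0+1 = 7 pallets, leaving 43.
Order the routes by margin per pallet: Route 12 24 > Route 14 17 > Route 8 14 > Route 2 9 > Route 19 7 > Route 24 2.
Give Route 12 17 more to hit its cap of 18 — 26 left.
Give Route 14 14 more to hit its cap of 17 — 12 left.
Only 12 left; Route 8 takes them to reach 15.
Total = 14×15 + 17×17 + 24×18 = 931.

931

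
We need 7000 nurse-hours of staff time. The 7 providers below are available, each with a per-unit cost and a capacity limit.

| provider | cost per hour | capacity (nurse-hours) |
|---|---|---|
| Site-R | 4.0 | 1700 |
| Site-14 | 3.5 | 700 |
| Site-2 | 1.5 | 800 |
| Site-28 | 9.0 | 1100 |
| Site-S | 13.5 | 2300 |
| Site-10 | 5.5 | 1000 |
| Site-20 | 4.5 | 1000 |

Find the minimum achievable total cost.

Fill from the cheapest provider first.
Take 800 from Site-2 at 1.5 → need 6200 more.
Take 700 from Site-14 at 3.5 → need 5500 more.
Site-R at 4.0: take all 1700 nurse-hours → 3800 still needed.
Site-20 at 4.5: take all 1000 nurse-hours → 2800 still needed.
Site-10 at 5.5: take all 1000 nurse-hours → 1800 still needed.
Site-28 at 9.0: take all 1100 nurse-hours → 700 still needed.
Site-S (13.5): take the remaining 700 → done.
Cost = 800×1.5 + 700×3.5 + 1700×4.0 + 1000×4.5 + 1000×5.5 + 1100×9.0 + 700×13.5 = 39800.

39800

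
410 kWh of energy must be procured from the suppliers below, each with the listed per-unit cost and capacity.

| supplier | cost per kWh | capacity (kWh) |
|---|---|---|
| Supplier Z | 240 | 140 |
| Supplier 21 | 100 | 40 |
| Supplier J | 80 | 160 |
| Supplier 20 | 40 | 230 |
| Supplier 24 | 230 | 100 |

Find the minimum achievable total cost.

Use suppliers in increasing cost order.
Supplier 20 (40): use full 230 ; 180 kWh to go.
Supplier J at 80: take all 160 kWh ; 20 still needed.
Supplier 21 at 100: take 20 of its 40 ; requirement met.
Supplier 24, Supplier Z: unused.
Cost = 230×40 + 160×80 + 20×100 = 24000.

24000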